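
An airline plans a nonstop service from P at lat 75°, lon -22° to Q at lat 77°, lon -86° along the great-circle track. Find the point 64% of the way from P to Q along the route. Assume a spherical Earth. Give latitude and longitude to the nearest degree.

≈ lat 78°, lon -62°

From cos δ = sin φ₁ sin φ₂ + cos φ₁ cos φ₂ cos Δλ, the central angle is δ ≈ 0.259 rad (14.8°).
Interpolate at f = 0.64 with slerp weights a = sin((1−f)δ)/sin δ ≈ 0.364, b = sin(fδ)/sin δ ≈ 0.644.
p = a·p₁ + b·p₂ ≈ (0.097, -0.180, 0.979); φ = arcsin(p_z) ≈ 78.20°, λ = atan2(p_y, p_x) ≈ -61.57°.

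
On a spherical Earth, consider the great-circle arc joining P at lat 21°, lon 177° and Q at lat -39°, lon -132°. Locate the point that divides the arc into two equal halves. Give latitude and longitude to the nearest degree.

≈ lat -10°, lon -160°

Convert each endpoint to a unit vector on the sphere (x = cos φ cos λ, y = cos φ sin λ, z = sin φ).
The central angle between the endpoints is δ = arccos(p₁·p₂) ≈ 1.338 rad (76.6°).
Interpolate at f = 1/2 with slerp weights a = sin((1−f)δ)/sin δ ≈ 0.637, b = sin(fδ)/sin δ ≈ 0.637.
p = a·p₁ + b·p₂ ≈ (-0.926, -0.337, -0.173); φ = arcsin(p_z) ≈ -9.94°, λ = atan2(p_y, p_x) ≈ -160.00°.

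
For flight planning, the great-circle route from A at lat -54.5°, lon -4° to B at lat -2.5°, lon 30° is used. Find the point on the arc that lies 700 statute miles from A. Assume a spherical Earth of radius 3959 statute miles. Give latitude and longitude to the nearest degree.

Convert each endpoint to a unit vector on the sphere (x = cos φ cos λ, y = cos φ sin λ, z = sin φ).
The central angle between the endpoints is δ = arccos(p₁·p₂) ≈ 1.028 rad (58.9°). The total great-circle distance is δ·R ≈ 1.028 × 3959 ≈ 4070 mi, so the target fraction is f = 700/4070 ≈ 0.172.
Interpolate at f ≈ 0.172 with slerp weights a = sin((1−f)δ)/sin δ ≈ 0.878, b = sin(fδ)/sin δ ≈ 0.205.
p = a·p₁ + b·p₂ ≈ (0.687, 0.067, -0.724); φ = arcsin(p_z) ≈ -46.39°, λ = atan2(p_y, p_x) ≈ 5.58°.

≈ lat -46°, lon 6°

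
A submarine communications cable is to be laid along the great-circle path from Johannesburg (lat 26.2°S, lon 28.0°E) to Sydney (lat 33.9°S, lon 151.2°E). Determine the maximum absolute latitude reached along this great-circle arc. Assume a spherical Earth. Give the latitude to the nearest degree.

The great circle lies in the plane with unit normal n̂ = (p₁ × p₂)/|p₁ × p₂|.
Here n̂_z ≈ +0.631; the vertex latitude is φ_max = arccos|n̂_z| ≈ 50.8°.
Check via Clairaut: cos φ_max = |cos φ₁| · sin C = cos(26.2°)·sin(135.3°) ≈ 0.631, again giving ≈ 50.8°.

≈ 51°S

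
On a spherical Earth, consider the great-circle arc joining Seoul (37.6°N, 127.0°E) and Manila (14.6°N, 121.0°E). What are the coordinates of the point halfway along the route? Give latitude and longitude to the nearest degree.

≈ 26°N, 124°E

From cos δ = sin φ₁ sin φ₂ + cos φ₁ cos φ₂ cos Δλ, the central angle is δ ≈ 0.412 rad (23.6°).
Interpolate at f = 1/2 with slerp weights a = sin((1−f)δ)/sin δ ≈ 0.511, b = sin(fδ)/sin δ ≈ 0.511.
p = a·p₁ + b·p₂ ≈ (-0.498, 0.747, 0.440); φ = arcsin(p_z) ≈ 26.13°, λ = atan2(p_y, p_x) ≈ 123.70°.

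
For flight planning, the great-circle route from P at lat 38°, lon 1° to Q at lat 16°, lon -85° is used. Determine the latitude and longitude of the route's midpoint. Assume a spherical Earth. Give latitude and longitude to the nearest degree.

≈ lat 35°, lon -47°

Write both endpoints as unit vectors p₁, p₂ with components (cos φ cos λ, cos φ sin λ, sin φ).
The central angle between the endpoints is δ = arccos(p₁·p₂) ≈ 1.346 rad (77.1°).
Interpolate at f = 1/2 with slerp weights a = sin((1−f)δ)/sin δ ≈ 0.640, b = sin(fδ)/sin δ ≈ 0.640.
p = a·p₁ + b·p₂ ≈ (0.557, -0.604, 0.570); φ = arcsin(p_z) ≈ 34.75°, λ = atan2(p_y, p_x) ≈ -47.28°.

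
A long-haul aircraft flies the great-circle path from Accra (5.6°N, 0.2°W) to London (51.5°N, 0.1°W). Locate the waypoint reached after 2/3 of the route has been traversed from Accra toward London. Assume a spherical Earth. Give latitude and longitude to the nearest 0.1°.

Write both endpoints as unit vectors p₁, p₂ with components (cos φ cos λ, cos φ sin λ, sin φ).
The central angle between the endpoints is δ = arccos(p₁·p₂) ≈ 0.801 rad (45.9°).
Interpolate at f = 2/3 with slerp weights a = sin((1−f)δ)/sin δ ≈ 0.367, b = sin(fδ)/sin δ ≈ 0.709.
p = a·p₁ + b·p₂ ≈ (0.807, -0.002, 0.591); φ = arcsin(p_z) ≈ 36.20°, λ = atan2(p_y, p_x) ≈ -0.15°.

≈ 36.2°N, 0.1°W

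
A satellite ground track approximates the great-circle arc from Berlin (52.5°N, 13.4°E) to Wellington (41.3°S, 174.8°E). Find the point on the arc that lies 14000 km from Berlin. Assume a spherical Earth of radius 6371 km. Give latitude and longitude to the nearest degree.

≈ 11°S, 150°E

Write both endpoints as unit vectors p₁, p₂ with components (cos φ cos λ, cos φ sin λ, sin φ).
The central angle between the endpoints is δ = arccos(p₁·p₂) ≈ 2.848 rad (163.2°). The total great-circle distance is δ·R ≈ 2.848 × 6371 ≈ 18141 km, so the target fraction is f = 14000/18141 ≈ 0.772.
Interpolate at f ≈ 0.772 with slerp weights a = sin((1−f)δ)/sin δ ≈ 2.088, b = sin(fδ)/sin δ ≈ 2.794.
p = a·p₁ + b·p₂ ≈ (-0.854, 0.485, -0.188); φ = arcsin(p_z) ≈ -10.82°, λ = atan2(p_y, p_x) ≈ 150.42°.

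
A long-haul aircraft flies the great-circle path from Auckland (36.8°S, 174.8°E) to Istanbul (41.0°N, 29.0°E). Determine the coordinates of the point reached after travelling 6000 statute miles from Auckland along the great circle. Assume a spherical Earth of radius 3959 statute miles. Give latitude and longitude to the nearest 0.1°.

Convert each endpoint to a unit vector on the sphere (x = cos φ cos λ, y = cos φ sin λ, z = sin φ).
The central angle between the endpoints is δ = arccos(p₁·p₂) ≈ 2.674 rad (153.2°). The total great-circle distance is δ·R ≈ 2.674 × 3959 ≈ 10588 mi, so the target fraction is f = 6000/10588 ≈ 0.567.
Interpolate at f ≈ 0.567 with slerp weights a = sin((1−f)δ)/sin δ ≈ 2.034, b = sin(fδ)/sin δ ≈ 2.217.
p = a·p₁ + b·p₂ ≈ (-0.159, 0.959, 0.236); φ = arcsin(p_z) ≈ 13.63°, λ = atan2(p_y, p_x) ≈ 99.42°.

≈ 13.6°N, 99.4°E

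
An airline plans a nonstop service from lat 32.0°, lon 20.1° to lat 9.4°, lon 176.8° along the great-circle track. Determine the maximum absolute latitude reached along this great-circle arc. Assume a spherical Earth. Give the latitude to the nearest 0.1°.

≈ 63.1°

The great circle lies in the plane with unit normal n̂ = (p₁ × p₂)/|p₁ × p₂|.
Here n̂_z ≈ +0.452; the vertex latitude is φ_max = arccos|n̂_z| ≈ 63.1°.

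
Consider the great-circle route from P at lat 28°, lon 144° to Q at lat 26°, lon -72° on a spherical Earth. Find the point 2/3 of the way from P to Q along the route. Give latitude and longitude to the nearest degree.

The haversine formula gives a central angle δ ≈ 2.022 rad (115.9°) between the endpoints.
Interpolate at f = 2/3 with slerp weights a = sin((1−f)δ)/sin δ ≈ 0.694, b = sin(fδ)/sin δ ≈ 1.084.
p = a·p₁ + b·p₂ ≈ (-0.194, -0.567, 0.801); φ = arcsin(p_z) ≈ 53.21°, λ = atan2(p_y, p_x) ≈ -108.94°.

≈ lat 53°, lon -109°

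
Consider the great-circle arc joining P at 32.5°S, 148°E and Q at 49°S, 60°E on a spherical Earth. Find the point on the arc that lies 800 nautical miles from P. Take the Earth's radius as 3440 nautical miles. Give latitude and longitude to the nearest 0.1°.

Write both endpoints as unit vectors p₁, p₂ with components (cos φ cos λ, cos φ sin λ, sin φ).
The central angle between the endpoints is δ = arccos(p₁·p₂) ≈ 1.132 rad (64.9°). The total great-circle distance is δ·R ≈ 1.132 × 3440 ≈ 3894 nmi, so the target fraction is f = 800/3894 ≈ 0.205.
Interpolate at f ≈ 0.205 with slerp weights a = sin((1−f)δ)/sin δ ≈ 0.865, b = sin(fδ)/sin δ ≈ 0.255.
p = a·p₁ + b·p₂ ≈ (-0.535, 0.531, -0.657); φ = arcsin(p_z) ≈ -41.06°, λ = atan2(p_y, p_x) ≈ 135.21°.

≈ 41.1°S, 135.2°E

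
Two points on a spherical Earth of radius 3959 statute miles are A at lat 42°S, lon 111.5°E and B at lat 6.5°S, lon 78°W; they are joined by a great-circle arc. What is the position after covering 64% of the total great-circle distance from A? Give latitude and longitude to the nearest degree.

Convert each endpoint to a unit vector on the sphere (x = cos φ cos λ, y = cos φ sin λ, z = sin φ).
The central angle between the endpoints is δ = arccos(p₁·p₂) ≈ 2.282 rad (130.7°).
Interpolate at f = 0.64 with slerp weights a = sin((1−f)δ)/sin δ ≈ 0.966, b = sin(fδ)/sin δ ≈ 1.312.
p = a·p₁ + b·p₂ ≈ (0.008, -0.607, -0.795); φ = arcsin(p_z) ≈ -52.65°, λ = atan2(p_y, p_x) ≈ -89.26°.

≈ lat 53°S, lon 89°W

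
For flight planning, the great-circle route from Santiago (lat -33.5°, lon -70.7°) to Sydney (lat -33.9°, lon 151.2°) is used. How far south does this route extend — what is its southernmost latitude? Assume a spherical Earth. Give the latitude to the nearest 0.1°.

The great circle lies in the plane with unit normal n̂ = (p₁ × p₂)/|p₁ × p₂|.
Here n̂_z ≈ -0.472; the vertex latitude is φ_max = arccos|n̂_z| ≈ 61.8°.
Check via Clairaut: cos φ_max = |cos φ₁| · sin C = cos(33.5°)·sin(145.5°) ≈ 0.472, again giving ≈ 61.8°.

≈ -61.8°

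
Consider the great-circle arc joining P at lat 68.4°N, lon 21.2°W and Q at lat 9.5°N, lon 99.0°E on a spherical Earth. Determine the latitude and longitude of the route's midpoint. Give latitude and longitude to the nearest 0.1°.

Convert each endpoint to a unit vector on the sphere (x = cos φ cos λ, y = cos φ sin λ, z = sin φ).
The central angle between the endpoints is δ = arccos(p₁·p₂) ≈ 1.600 rad (91.7°).
Interpolate at f = 1/2 with slerp weights a = sin((1−f)δ)/sin δ ≈ 0.718, b = sin(fδ)/sin δ ≈ 0.718.
p = a·p₁ + b·p₂ ≈ (0.136, 0.604, 0.786); φ = arcsin(p_z) ≈ 51.79°, λ = atan2(p_y, p_x) ≈ 77.34°.

≈ lat 51.8°N, lon 77.3°E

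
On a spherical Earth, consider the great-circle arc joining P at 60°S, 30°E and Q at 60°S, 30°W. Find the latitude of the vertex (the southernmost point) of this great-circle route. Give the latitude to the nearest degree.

≈ 63°S

The great circle lies in the plane with unit normal n̂ = (p₁ × p₂)/|p₁ × p₂|.
Here n̂_z ≈ -0.447; the vertex latitude is φ_max = arccos|n̂_z| ≈ 63.4°.
Check via Clairaut: cos φ_max = |cos φ₁| · sin C = cos(60.0°)·sin(116.6°) ≈ 0.447, again giving ≈ 63.4°.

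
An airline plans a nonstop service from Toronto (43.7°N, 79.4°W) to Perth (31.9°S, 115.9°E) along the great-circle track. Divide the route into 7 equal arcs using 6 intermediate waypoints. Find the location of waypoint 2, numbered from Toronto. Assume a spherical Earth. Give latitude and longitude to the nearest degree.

Write both endpoints as unit vectors p₁, p₂ with components (cos φ cos λ, cos φ sin λ, sin φ).
The central angle between the endpoints is δ = arccos(p₁·p₂) ≈ 2.848 rad (163.2°).
Interpolate at f = 2/7 with slerp weights a = sin((1−f)δ)/sin δ ≈ 3.088, b = sin(fδ)/sin δ ≈ 2.509.
p = a·p₁ + b·p₂ ≈ (-0.520, -0.279, 0.808); φ = arcsin(p_z) ≈ 53.87°, λ = atan2(p_y, p_x) ≈ -151.81°.

≈ 54°N, 152°W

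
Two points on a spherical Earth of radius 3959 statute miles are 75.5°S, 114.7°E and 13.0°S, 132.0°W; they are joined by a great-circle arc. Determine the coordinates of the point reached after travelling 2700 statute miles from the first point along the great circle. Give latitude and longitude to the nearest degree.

The haversine formula gives a central angle δ ≈ 1.449 rad (83.0°) between the endpoints. The total great-circle distance is δ·R ≈ 1.449 × 3959 ≈ 5737 mi, so the target fraction is f = 2700/5737 ≈ 0.471.
Interpolate at f ≈ 0.471 with slerp weights a = sin((1−f)δ)/sin δ ≈ 0.699, b = sin(fδ)/sin δ ≈ 0.635.
p = a·p₁ + b·p₂ ≈ (-0.487, -0.301, -0.820); φ = arcsin(p_z) ≈ -55.07°, λ = atan2(p_y, p_x) ≈ -148.31°.

≈ 55°S, 148°W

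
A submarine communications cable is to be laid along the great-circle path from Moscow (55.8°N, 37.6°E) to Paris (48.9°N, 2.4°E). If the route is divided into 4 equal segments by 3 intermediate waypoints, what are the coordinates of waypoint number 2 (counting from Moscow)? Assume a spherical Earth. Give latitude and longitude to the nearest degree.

≈ 54°N, 19°E

Convert each endpoint to a unit vector on the sphere (x = cos φ cos λ, y = cos φ sin λ, z = sin φ).
The central angle between the endpoints is δ = arccos(p₁·p₂) ≈ 0.389 rad (22.3°).
Interpolate at f = 2/4 with slerp weights a = sin((1−f)δ)/sin δ ≈ 0.510, b = sin(fδ)/sin δ ≈ 0.510.
p = a·p₁ + b·p₂ ≈ (0.562, 0.189, 0.806); φ = arcsin(p_z) ≈ 53.66°, λ = atan2(p_y, p_x) ≈ 18.58°.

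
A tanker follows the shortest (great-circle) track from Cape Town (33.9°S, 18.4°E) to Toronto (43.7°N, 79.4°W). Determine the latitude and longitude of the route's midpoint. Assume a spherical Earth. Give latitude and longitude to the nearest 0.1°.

≈ 7.4°N, 26.0°W

Write both endpoints as unit vectors p₁, p₂ with components (cos φ cos λ, cos φ sin λ, sin φ).
The central angle between the endpoints is δ = arccos(p₁·p₂) ≈ 2.056 rad (117.8°).
Interpolate at f = 1/2 with slerp weights a = sin((1−f)δ)/sin δ ≈ 0.968, b = sin(fδ)/sin δ ≈ 0.968.
p = a·p₁ + b·p₂ ≈ (0.891, -0.434, 0.129); φ = arcsin(p_z) ≈ 7.41°, λ = atan2(p_y, p_x) ≈ -25.98°.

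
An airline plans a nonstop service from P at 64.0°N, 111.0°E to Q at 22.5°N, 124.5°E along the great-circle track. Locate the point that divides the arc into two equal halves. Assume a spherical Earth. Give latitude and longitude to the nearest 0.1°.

From cos δ = sin φ₁ sin φ₂ + cos φ₁ cos φ₂ cos Δλ, the central angle is δ ≈ 0.741 rad (42.5°).
Interpolate at f = 1/2 with slerp weights a = sin((1−f)δ)/sin δ ≈ 0.536, b = sin(fδ)/sin δ ≈ 0.536.
p = a·p₁ + b·p₂ ≈ (-0.365, 0.628, 0.687); φ = arcsin(p_z) ≈ 43.42°, λ = atan2(p_y, p_x) ≈ 120.17°.

≈ 43.4°N, 120.2°E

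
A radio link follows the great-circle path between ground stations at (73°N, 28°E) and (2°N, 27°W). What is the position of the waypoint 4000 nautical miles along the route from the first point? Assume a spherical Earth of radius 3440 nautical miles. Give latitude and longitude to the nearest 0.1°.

Convert each endpoint to a unit vector on the sphere (x = cos φ cos λ, y = cos φ sin λ, z = sin φ).
The central angle between the endpoints is δ = arccos(p₁·p₂) ≈ 1.368 rad (78.4°). The total great-circle distance is δ·R ≈ 1.368 × 3440 ≈ 4707 nmi, so the target fraction is f = 4000/4707 ≈ 0.850.
Interpolate at f ≈ 0.850 with slerp weights a = sin((1−f)δ)/sin δ ≈ 0.208, b = sin(fδ)/sin δ ≈ 0.937.
p = a·p₁ + b·p₂ ≈ (0.888, -0.397, 0.232); φ = arcsin(p_z) ≈ 13.42°, λ = atan2(p_y, p_x) ≈ -24.06°.

≈ (13.4°N, 24.1°W)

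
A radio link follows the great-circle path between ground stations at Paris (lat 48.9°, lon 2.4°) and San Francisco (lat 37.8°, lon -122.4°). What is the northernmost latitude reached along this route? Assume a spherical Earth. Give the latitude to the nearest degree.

≈ 64°

The great circle lies in the plane with unit normal n̂ = (p₁ × p₂)/|p₁ × p₂|.
Here n̂_z ≈ -0.432; the vertex latitude is φ_max = arccos|n̂_z| ≈ 64.4°.
Check via Clairaut: cos φ_max = |cos φ₁| · sin C = cos(48.9°)·sin(41.1°) ≈ 0.432, again giving ≈ 64.4°.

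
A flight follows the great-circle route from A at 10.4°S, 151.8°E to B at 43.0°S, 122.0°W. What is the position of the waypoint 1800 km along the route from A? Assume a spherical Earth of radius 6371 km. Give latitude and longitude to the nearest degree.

≈ 21°S, 165°E

Convert each endpoint to a unit vector on the sphere (x = cos φ cos λ, y = cos φ sin λ, z = sin φ).
The central angle between the endpoints is δ = arccos(p₁·p₂) ≈ 1.399 rad (80.2°). The total great-circle distance is δ·R ≈ 1.399 × 6371 ≈ 8914 km, so the target fraction is f = 1800/8914 ≈ 0.202.
Interpolate at f ≈ 0.202 with slerp weights a = sin((1−f)δ)/sin δ ≈ 0.912, b = sin(fδ)/sin δ ≈ 0.283.
p = a·p₁ + b·p₂ ≈ (-0.900, 0.248, -0.358); φ = arcsin(p_z) ≈ -20.95°, λ = atan2(p_y, p_x) ≈ 164.57°.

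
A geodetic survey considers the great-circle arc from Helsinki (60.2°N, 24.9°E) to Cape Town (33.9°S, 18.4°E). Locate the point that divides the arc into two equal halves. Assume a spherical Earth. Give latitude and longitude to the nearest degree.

The haversine formula gives a central angle δ ≈ 1.645 rad (94.3°) between the endpoints.
Interpolate at f = 1/2 with slerp weights a = sin((1−f)δ)/sin δ ≈ 0.735, b = sin(fδ)/sin δ ≈ 0.735.
p = a·p₁ + b·p₂ ≈ (0.910, 0.346, 0.228); φ = arcsin(p_z) ≈ 13.17°, λ = atan2(p_y, p_x) ≈ 20.83°.

≈ 13°N, 21°E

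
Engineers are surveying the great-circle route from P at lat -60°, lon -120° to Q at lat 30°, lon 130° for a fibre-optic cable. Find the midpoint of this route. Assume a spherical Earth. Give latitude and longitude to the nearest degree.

The haversine formula gives a central angle δ ≈ 2.191 rad (125.5°) between the endpoints.
Interpolate at f = 1/2 with slerp weights a = sin((1−f)δ)/sin δ ≈ 1.093, b = sin(fδ)/sin δ ≈ 1.093.
p = a·p₁ + b·p₂ ≈ (-0.881, 0.252, -0.400); φ = arcsin(p_z) ≈ -23.57°, λ = atan2(p_y, p_x) ≈ 164.06°.

≈ lat -24°, lon 164°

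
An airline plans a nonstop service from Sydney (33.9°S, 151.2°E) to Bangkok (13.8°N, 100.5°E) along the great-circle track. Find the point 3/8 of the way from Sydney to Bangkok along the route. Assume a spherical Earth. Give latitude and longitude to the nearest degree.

≈ (17°S, 130°E)

The haversine formula gives a central angle δ ≈ 1.184 rad (67.8°) between the endpoints.
Interpolate at f = 3/8 with slerp weights a = sin((1−f)δ)/sin δ ≈ 0.728, b = sin(fδ)/sin δ ≈ 0.464.
p = a·p₁ + b·p₂ ≈ (-0.612, 0.734, -0.295); φ = arcsin(p_z) ≈ -17.18°, λ = atan2(p_y, p_x) ≈ 129.80°.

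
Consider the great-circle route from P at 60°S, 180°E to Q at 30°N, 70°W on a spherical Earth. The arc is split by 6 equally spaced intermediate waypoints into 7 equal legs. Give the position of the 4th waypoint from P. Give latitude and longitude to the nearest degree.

≈ 16°S, 99°W

Write both endpoints as unit vectors p₁, p₂ with components (cos φ cos λ, cos φ sin λ, sin φ).
The central angle between the endpoints is δ = arccos(p₁·p₂) ≈ 2.191 rad (125.5°).
Interpolate at f = 4/7 with slerp weights a = sin((1−f)δ)/sin δ ≈ 0.992, b = sin(fδ)/sin δ ≈ 1.167.
p = a·p₁ + b·p₂ ≈ (-0.150, -0.950, -0.275); φ = arcsin(p_z) ≈ -15.98°, λ = atan2(p_y, p_x) ≈ -98.99°.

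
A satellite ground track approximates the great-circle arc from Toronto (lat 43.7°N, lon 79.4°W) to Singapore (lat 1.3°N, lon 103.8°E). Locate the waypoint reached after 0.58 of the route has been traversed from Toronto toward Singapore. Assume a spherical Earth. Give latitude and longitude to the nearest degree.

Convert each endpoint to a unit vector on the sphere (x = cos φ cos λ, y = cos φ sin λ, z = sin φ).
The central angle between the endpoints is δ = arccos(p₁·p₂) ≈ 2.355 rad (134.9°).
Interpolate at f = 0.58 with slerp weights a = sin((1−f)δ)/sin δ ≈ 1.180, b = sin(fδ)/sin δ ≈ 1.382.
p = a·p₁ + b·p₂ ≈ (-0.173, 0.504, 0.846); φ = arcsin(p_z) ≈ 57.82°, λ = atan2(p_y, p_x) ≈ 108.93°.

≈ lat 58°N, lon 109°E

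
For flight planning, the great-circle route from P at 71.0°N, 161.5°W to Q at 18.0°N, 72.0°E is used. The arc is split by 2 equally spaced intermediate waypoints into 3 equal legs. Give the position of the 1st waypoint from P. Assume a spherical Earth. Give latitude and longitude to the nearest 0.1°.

≈ 68.9°N, 109.2°E

Write both endpoints as unit vectors p₁, p₂ with components (cos φ cos λ, cos φ sin λ, sin φ).
The central angle between the endpoints is δ = arccos(p₁·p₂) ≈ 1.463 rad (83.8°).
Interpolate at f = 1/3 with slerp weights a = sin((1−f)δ)/sin δ ≈ 0.833, b = sin(fδ)/sin δ ≈ 0.471.
p = a·p₁ + b·p₂ ≈ (-0.119, 0.340, 0.933); φ = arcsin(p_z) ≈ 68.88°, λ = atan2(p_y, p_x) ≈ 109.22°.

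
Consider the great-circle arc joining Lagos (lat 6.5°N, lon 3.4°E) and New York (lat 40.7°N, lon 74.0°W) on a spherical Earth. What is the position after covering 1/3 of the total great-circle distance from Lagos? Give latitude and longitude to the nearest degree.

Write both endpoints as unit vectors p₁, p₂ with components (cos φ cos λ, cos φ sin λ, sin φ).
The central angle between the endpoints is δ = arccos(p₁·p₂) ≈ 1.330 rad (76.2°).
Interpolate at f = 1/3 with slerp weights a = sin((1−f)δ)/sin δ ≈ 0.798, b = sin(fδ)/sin δ ≈ 0.442.
p = a·p₁ + b·p₂ ≈ (0.884, -0.275, 0.378); φ = arcsin(p_z) ≈ 22.24°, λ = atan2(p_y, p_x) ≈ -17.28°.

≈ lat 22°N, lon 17°W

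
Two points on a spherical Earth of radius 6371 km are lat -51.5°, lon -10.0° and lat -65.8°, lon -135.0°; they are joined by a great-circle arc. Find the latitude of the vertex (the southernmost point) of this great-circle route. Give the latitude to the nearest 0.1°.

The great circle lies in the plane with unit normal n̂ = (p₁ × p₂)/|p₁ × p₂|.
Here n̂_z ≈ -0.254; the vertex latitude is φ_max = arccos|n̂_z| ≈ 75.3°.

≈ -75.3°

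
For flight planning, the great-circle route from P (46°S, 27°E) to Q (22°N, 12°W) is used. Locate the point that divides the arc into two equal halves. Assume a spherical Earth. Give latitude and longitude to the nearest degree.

Convert each endpoint to a unit vector on the sphere (x = cos φ cos λ, y = cos φ sin λ, z = sin φ).
The central angle between the endpoints is δ = arccos(p₁·p₂) ≈ 1.338 rad (76.6°).
Interpolate at f = 1/2 with slerp weights a = sin((1−f)δ)/sin δ ≈ 0.637, b = sin(fδ)/sin δ ≈ 0.637.
p = a·p₁ + b·p₂ ≈ (0.972, 0.078, -0.220); φ = arcsin(p_z) ≈ -12.69°, λ = atan2(p_y, p_x) ≈ 4.59°.

≈ (13°S, 5°E)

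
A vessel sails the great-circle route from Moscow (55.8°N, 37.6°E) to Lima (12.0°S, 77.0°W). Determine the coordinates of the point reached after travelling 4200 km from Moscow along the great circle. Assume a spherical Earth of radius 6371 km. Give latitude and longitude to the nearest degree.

≈ (47°N, 24°W)

Convert each endpoint to a unit vector on the sphere (x = cos φ cos λ, y = cos φ sin λ, z = sin φ).
The central angle between the endpoints is δ = arccos(p₁·p₂) ≈ 1.983 rad (113.6°). The total great-circle distance is δ·R ≈ 1.983 × 6371 ≈ 12635 km, so the target fraction is f = 4200/12635 ≈ 0.332.
Interpolate at f ≈ 0.332 with slerp weights a = sin((1−f)δ)/sin δ ≈ 1.058, b = sin(fδ)/sin δ ≈ 0.669.
p = a·p₁ + b·p₂ ≈ (0.618, -0.274, 0.736); φ = arcsin(p_z) ≈ 47.43°, λ = atan2(p_y, p_x) ≈ -23.91°.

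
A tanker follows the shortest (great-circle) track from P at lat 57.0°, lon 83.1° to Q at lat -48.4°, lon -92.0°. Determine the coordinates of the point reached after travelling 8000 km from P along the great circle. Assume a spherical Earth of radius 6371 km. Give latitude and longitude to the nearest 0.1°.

≈ lat 48.0°, lon -66.2°

Convert each endpoint to a unit vector on the sphere (x = cos φ cos λ, y = cos φ sin λ, z = sin φ).
The central angle between the endpoints is δ = arccos(p₁·p₂) ≈ 2.983 rad (170.9°). The total great-circle distance is δ·R ≈ 2.983 × 6371 ≈ 19004 km, so the target fraction is f = 8000/19004 ≈ 0.421.
Interpolate at f ≈ 0.421 with slerp weights a = sin((1−f)δ)/sin δ ≈ 6.251, b = sin(fδ)/sin δ ≈ 6.016.
p = a·p₁ + b·p₂ ≈ (0.270, -0.612, 0.743); φ = arcsin(p_z) ≈ 48.01°, λ = atan2(p_y, p_x) ≈ -66.24°.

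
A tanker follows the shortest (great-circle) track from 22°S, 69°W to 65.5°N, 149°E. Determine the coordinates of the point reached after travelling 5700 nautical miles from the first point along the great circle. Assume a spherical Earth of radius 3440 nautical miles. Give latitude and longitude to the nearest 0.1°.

≈ 64.6°N, 119.7°W

The haversine formula gives a central angle δ ≈ 2.270 rad (130.1°) between the endpoints. The total great-circle distance is δ·R ≈ 2.270 × 3440 ≈ 7810 nmi, so the target fraction is f = 5700/7810 ≈ 0.730.
Interpolate at f ≈ 0.730 with slerp weights a = sin((1−f)δ)/sin δ ≈ 0.752, b = sin(fδ)/sin δ ≈ 1.302.
p = a·p₁ + b·p₂ ≈ (-0.213, -0.373, 0.903); φ = arcsin(p_z) ≈ 64.56°, λ = atan2(p_y, p_x) ≈ -119.71°.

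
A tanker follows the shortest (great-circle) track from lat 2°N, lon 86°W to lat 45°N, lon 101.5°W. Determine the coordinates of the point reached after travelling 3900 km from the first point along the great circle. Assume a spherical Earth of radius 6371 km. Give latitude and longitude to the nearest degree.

≈ lat 36°N, lon 97°W

Convert each endpoint to a unit vector on the sphere (x = cos φ cos λ, y = cos φ sin λ, z = sin φ).
The central angle between the endpoints is δ = arccos(p₁·p₂) ≈ 0.787 rad (45.1°). The total great-circle distance is δ·R ≈ 0.787 × 6371 ≈ 5017 km, so the target fraction is f = 3900/5017 ≈ 0.777.
Interpolate at f ≈ 0.777 with slerp weights a = sin((1−f)δ)/sin δ ≈ 0.246, b = sin(fδ)/sin δ ≈ 0.811.
p = a·p₁ + b·p₂ ≈ (-0.097, -0.807, 0.582); φ = arcsin(p_z) ≈ 35.59°, λ = atan2(p_y, p_x) ≈ -96.86°.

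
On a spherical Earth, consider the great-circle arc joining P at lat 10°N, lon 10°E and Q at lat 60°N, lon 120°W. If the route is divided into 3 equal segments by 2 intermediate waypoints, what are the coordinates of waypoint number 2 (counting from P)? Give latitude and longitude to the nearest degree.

Write both endpoints as unit vectors p₁, p₂ with components (cos φ cos λ, cos φ sin λ, sin φ).
The central angle between the endpoints is δ = arccos(p₁·p₂) ≈ 1.738 rad (99.6°).
Interpolate at f = 2/3 with slerp weights a = sin((1−f)δ)/sin δ ≈ 0.555, b = sin(fδ)/sin δ ≈ 0.929.
p = a·p₁ + b·p₂ ≈ (0.306, -0.307, 0.901); φ = arcsin(p_z) ≈ 64.29°, λ = atan2(p_y, p_x) ≈ -45.12°.

≈ lat 64°N, lon 45°W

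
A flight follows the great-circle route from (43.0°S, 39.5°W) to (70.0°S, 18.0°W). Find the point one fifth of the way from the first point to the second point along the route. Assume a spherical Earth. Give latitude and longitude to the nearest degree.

Write both endpoints as unit vectors p₁, p₂ with components (cos φ cos λ, cos φ sin λ, sin φ).
The central angle between the endpoints is δ = arccos(p₁·p₂) ≈ 0.508 rad (29.1°).
Interpolate at f = 1/5 with slerp weights a = sin((1−f)δ)/sin δ ≈ 0.813, b = sin(fδ)/sin δ ≈ 0.209.
p = a·p₁ + b·p₂ ≈ (0.526, -0.400, -0.750); φ = arcsin(p_z) ≈ -48.61°, λ = atan2(p_y, p_x) ≈ -37.23°.

≈ (49°S, 37°W)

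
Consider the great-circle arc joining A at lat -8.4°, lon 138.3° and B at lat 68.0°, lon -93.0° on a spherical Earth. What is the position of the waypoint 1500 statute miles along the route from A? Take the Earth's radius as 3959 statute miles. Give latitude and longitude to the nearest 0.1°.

Write both endpoints as unit vectors p₁, p₂ with components (cos φ cos λ, cos φ sin λ, sin φ).
The central angle between the endpoints is δ = arccos(p₁·p₂) ≈ 1.947 rad (111.5°). The total great-circle distance is δ·R ≈ 1.947 × 3959 ≈ 7707 mi, so the target fraction is f = 1500/7707 ≈ 0.195.
Interpolate at f ≈ 0.195 with slerp weights a = sin((1−f)δ)/sin δ ≈ 1.075, b = sin(fδ)/sin δ ≈ 0.398.
p = a·p₁ + b·p₂ ≈ (-0.802, 0.559, 0.212); φ = arcsin(p_z) ≈ 12.22°, λ = atan2(p_y, p_x) ≈ 145.13°.

≈ lat 12.2°, lon 145.1°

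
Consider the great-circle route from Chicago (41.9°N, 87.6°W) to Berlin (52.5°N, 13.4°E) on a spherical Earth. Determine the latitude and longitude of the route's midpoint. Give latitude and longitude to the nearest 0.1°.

≈ 59.3°N, 44.0°W

The haversine formula gives a central angle δ ≈ 1.111 rad (63.7°) between the endpoints.
Interpolate at f = 1/2 with slerp weights a = sin((1−f)δ)/sin δ ≈ 0.589, b = sin(fδ)/sin δ ≈ 0.589.
p = a·p₁ + b·p₂ ≈ (0.367, -0.355, 0.860); φ = arcsin(p_z) ≈ 59.32°, λ = atan2(p_y, p_x) ≈ -44.03°.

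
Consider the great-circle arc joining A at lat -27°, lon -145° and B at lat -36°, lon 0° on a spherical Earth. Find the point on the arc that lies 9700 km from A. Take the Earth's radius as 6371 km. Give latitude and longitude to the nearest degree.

≈ lat -53°, lon -19°

From cos δ = sin φ₁ sin φ₂ + cos φ₁ cos φ₂ cos Δλ, the central angle is δ ≈ 1.900 rad (108.9°). The total great-circle distance is δ·R ≈ 1.900 × 6371 ≈ 12107 km, so the target fraction is f = 9700/12107 ≈ 0.801.
Interpolate at f ≈ 0.801 with slerp weights a = sin((1−f)δ)/sin δ ≈ 0.390, b = sin(fδ)/sin δ ≈ 1.056.
p = a·p₁ + b·p₂ ≈ (0.569, -0.199, -0.797); φ = arcsin(p_z) ≈ -52.89°, λ = atan2(p_y, p_x) ≈ -19.29°.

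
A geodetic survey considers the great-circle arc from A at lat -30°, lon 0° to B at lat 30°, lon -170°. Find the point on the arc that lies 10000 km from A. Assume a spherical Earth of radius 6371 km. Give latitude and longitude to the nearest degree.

The haversine formula gives a central angle δ ≈ 2.990 rad (171.3°) between the endpoints. The total great-circle distance is δ·R ≈ 2.990 × 6371 ≈ 19052 km, so the target fraction is f = 10000/19052 ≈ 0.525.
Interpolate at f ≈ 0.525 with slerp weights a = sin((1−f)δ)/sin δ ≈ 6.569, b = sin(fδ)/sin δ ≈ 6.643.
p = a·p₁ + b·p₂ ≈ (0.023, -0.999, 0.037); φ = arcsin(p_z) ≈ 2.14°, λ = atan2(p_y, p_x) ≈ -88.69°.

≈ lat 2°, lon -89°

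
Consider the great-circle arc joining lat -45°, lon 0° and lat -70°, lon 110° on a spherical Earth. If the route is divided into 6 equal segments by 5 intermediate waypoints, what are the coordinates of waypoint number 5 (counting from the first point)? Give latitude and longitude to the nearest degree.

From cos δ = sin φ₁ sin φ₂ + cos φ₁ cos φ₂ cos Δλ, the central angle is δ ≈ 0.950 rad (54.4°).
Interpolate at f = 5/6 with slerp weights a = sin((1−f)δ)/sin δ ≈ 0.194, b = sin(fδ)/sin δ ≈ 0.875.
p = a·p₁ + b·p₂ ≈ (0.035, 0.281, -0.959); φ = arcsin(p_z) ≈ -73.54°, λ = atan2(p_y, p_x) ≈ 82.96°.

≈ lat -74°, lon 83°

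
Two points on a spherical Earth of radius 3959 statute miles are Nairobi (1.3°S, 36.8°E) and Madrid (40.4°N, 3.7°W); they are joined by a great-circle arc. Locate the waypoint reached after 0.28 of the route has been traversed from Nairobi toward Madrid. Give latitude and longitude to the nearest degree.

≈ 11°N, 27°E

Write both endpoints as unit vectors p₁, p₂ with components (cos φ cos λ, cos φ sin λ, sin φ).
The central angle between the endpoints is δ = arccos(p₁·p₂) ≈ 0.971 rad (55.7°).
Interpolate at f = 0.28 with slerp weights a = sin((1−f)δ)/sin δ ≈ 0.780, b = sin(fδ)/sin δ ≈ 0.325.
p = a·p₁ + b·p₂ ≈ (0.871, 0.451, 0.193); φ = arcsin(p_z) ≈ 11.14°, λ = atan2(p_y, p_x) ≈ 27.36°.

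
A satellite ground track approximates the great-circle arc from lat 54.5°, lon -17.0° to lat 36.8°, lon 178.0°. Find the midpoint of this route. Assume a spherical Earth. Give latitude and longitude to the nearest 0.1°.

≈ lat 78.7°, lon -149.9°

Write both endpoints as unit vectors p₁, p₂ with components (cos φ cos λ, cos φ sin λ, sin φ).
The central angle between the endpoints is δ = arccos(p₁·p₂) ≈ 1.532 rad (87.8°).
Interpolate at f = 1/2 with slerp weights a = sin((1−f)δ)/sin δ ≈ 0.694, b = sin(fδ)/sin δ ≈ 0.694.
p = a·p₁ + b·p₂ ≈ (-0.170, -0.098, 0.981); φ = arcsin(p_z) ≈ 78.67°, λ = atan2(p_y, p_x) ≈ -149.92°.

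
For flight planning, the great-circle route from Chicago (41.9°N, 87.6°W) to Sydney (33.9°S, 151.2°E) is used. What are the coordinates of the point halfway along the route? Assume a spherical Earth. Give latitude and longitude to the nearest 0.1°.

≈ (8.1°N, 153.7°W)

Convert each endpoint to a unit vector on the sphere (x = cos φ cos λ, y = cos φ sin λ, z = sin φ).
The central angle between the endpoints is δ = arccos(p₁·p₂) ≈ 2.336 rad (133.8°).
Interpolate at f = 1/2 with slerp weights a = sin((1−f)δ)/sin δ ≈ 1.275, b = sin(fδ)/sin δ ≈ 1.275.
p = a·p₁ + b·p₂ ≈ (-0.888, -0.438, 0.140); φ = arcsin(p_z) ≈ 8.07°, λ = atan2(p_y, p_x) ≈ -153.72°.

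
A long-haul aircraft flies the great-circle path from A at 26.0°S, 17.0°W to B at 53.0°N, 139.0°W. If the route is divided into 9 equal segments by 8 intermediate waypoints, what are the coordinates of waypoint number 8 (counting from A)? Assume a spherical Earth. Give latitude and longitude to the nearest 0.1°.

≈ 52.8°N, 115.0°W

Convert each endpoint to a unit vector on the sphere (x = cos φ cos λ, y = cos φ sin λ, z = sin φ).
The central angle between the endpoints is δ = arccos(p₁·p₂) ≈ 2.261 rad (129.5°).
Interpolate at f = 8/9 with slerp weights a = sin((1−f)δ)/sin δ ≈ 0.322, b = sin(fδ)/sin δ ≈ 1.174.
p = a·p₁ + b·p₂ ≈ (-0.256, -0.548, 0.796); φ = arcsin(p_z) ≈ 52.77°, λ = atan2(p_y, p_x) ≈ -115.04°.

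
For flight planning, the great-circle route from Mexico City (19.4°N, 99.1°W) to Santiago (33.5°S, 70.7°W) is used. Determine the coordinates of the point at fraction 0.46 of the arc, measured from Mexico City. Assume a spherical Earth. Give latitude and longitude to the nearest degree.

≈ 5°S, 87°W

From cos δ = sin φ₁ sin φ₂ + cos φ₁ cos φ₂ cos Δλ, the central angle is δ ≈ 1.037 rad (59.4°).
Interpolate at f = 0.46 with slerp weights a = sin((1−f)δ)/sin δ ≈ 0.617, b = sin(fδ)/sin δ ≈ 0.533.
p = a·p₁ + b·p₂ ≈ (0.055, -0.994, -0.089); φ = arcsin(p_z) ≈ -5.13°, λ = atan2(p_y, p_x) ≈ -86.84°.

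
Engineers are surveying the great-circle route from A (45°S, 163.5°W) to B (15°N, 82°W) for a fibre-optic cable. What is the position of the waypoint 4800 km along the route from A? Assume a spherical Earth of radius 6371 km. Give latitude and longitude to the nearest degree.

≈ (22°S, 118°W)

Write both endpoints as unit vectors p₁, p₂ with components (cos φ cos λ, cos φ sin λ, sin φ).
The central angle between the endpoints is δ = arccos(p₁·p₂) ≈ 1.653 rad (94.7°). The total great-circle distance is δ·R ≈ 1.653 × 6371 ≈ 10531 km, so the target fraction is f = 4800/10531 ≈ 0.456.
Interpolate at f ≈ 0.456 with slerp weights a = sin((1−f)δ)/sin δ ≈ 0.786, b = sin(fδ)/sin δ ≈ 0.686.
p = a·p₁ + b·p₂ ≈ (-0.440, -0.814, -0.378); φ = arcsin(p_z) ≈ -22.20°, λ = atan2(p_y, p_x) ≈ -118.40°.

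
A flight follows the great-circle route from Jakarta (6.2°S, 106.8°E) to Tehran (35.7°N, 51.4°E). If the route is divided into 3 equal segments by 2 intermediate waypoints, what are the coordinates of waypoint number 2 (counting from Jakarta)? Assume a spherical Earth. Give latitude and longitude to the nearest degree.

Convert each endpoint to a unit vector on the sphere (x = cos φ cos λ, y = cos φ sin λ, z = sin φ).
The central angle between the endpoints is δ = arccos(p₁·p₂) ≈ 1.164 rad (66.7°).
Interpolate at f = 2/3 with slerp weights a = sin((1−f)δ)/sin δ ≈ 0.412, b = sin(fδ)/sin δ ≈ 0.763.
p = a·p₁ + b·p₂ ≈ (0.268, 0.876, 0.401); φ = arcsin(p_z) ≈ 23.61°, λ = atan2(p_y, p_x) ≈ 72.99°.

≈ 24°N, 73°E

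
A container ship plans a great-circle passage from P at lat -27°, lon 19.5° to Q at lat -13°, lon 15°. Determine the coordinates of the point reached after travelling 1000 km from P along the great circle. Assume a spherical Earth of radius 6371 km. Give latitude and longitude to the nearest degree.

Convert each endpoint to a unit vector on the sphere (x = cos φ cos λ, y = cos φ sin λ, z = sin φ).
The central angle between the endpoints is δ = arccos(p₁·p₂) ≈ 0.255 rad (14.6°). The total great-circle distance is δ·R ≈ 0.255 × 6371 ≈ 1626 km, so the target fraction is f = 1000/1626 ≈ 0.615.
Interpolate at f ≈ 0.615 with slerp weights a = sin((1−f)δ)/sin δ ≈ 0.388, b = sin(fδ)/sin δ ≈ 0.619.
p = a·p₁ + b·p₂ ≈ (0.909, 0.272, -0.316); φ = arcsin(p_z) ≈ -18.40°, λ = atan2(p_y, p_x) ≈ 16.64°.

≈ lat -18°, lon 17°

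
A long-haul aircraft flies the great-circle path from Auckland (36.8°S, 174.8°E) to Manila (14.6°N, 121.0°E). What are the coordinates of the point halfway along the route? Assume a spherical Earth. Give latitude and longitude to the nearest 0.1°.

Convert each endpoint to a unit vector on the sphere (x = cos φ cos λ, y = cos φ sin λ, z = sin φ).
The central angle between the endpoints is δ = arccos(p₁·p₂) ≈ 1.259 rad (72.1°).
Interpolate at f = 1/2 with slerp weights a = sin((1−f)δ)/sin δ ≈ 0.619, b = sin(fδ)/sin δ ≈ 0.619.
p = a·p₁ + b·p₂ ≈ (-0.802, 0.558, -0.215); φ = arcsin(p_z) ≈ -12.39°, λ = atan2(p_y, p_x) ≈ 145.16°.

≈ (12.4°S, 145.2°E)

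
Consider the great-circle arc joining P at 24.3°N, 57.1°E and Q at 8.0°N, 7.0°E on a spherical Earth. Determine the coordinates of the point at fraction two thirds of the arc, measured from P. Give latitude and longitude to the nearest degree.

≈ 15°N, 23°E

Write both endpoints as unit vectors p₁, p₂ with components (cos φ cos λ, cos φ sin λ, sin φ).
The central angle between the endpoints is δ = arccos(p₁·p₂) ≈ 0.881 rad (50.5°).
Interpolate at f = 2/3 with slerp weights a = sin((1−f)δ)/sin δ ≈ 0.375, b = sin(fδ)/sin δ ≈ 0.718.
p = a·p₁ + b·p₂ ≈ (0.892, 0.374, 0.254); φ = arcsin(p_z) ≈ 14.74°, λ = atan2(p_y, p_x) ≈ 22.74°.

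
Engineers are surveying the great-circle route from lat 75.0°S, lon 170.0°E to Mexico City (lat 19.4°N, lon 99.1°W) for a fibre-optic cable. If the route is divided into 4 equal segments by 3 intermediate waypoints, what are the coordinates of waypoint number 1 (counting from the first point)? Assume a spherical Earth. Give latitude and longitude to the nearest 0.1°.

Write both endpoints as unit vectors p₁, p₂ with components (cos φ cos λ, cos φ sin λ, sin φ).
The central angle between the endpoints is δ = arccos(p₁·p₂) ≈ 1.901 rad (108.9°).
Interpolate at f = 1/4 with slerp weights a = sin((1−f)δ)/sin δ ≈ 1.046, b = sin(fδ)/sin δ ≈ 0.484.
p = a·p₁ + b·p₂ ≈ (-0.339, -0.404, -0.850); φ = arcsin(p_z) ≈ -58.20°, λ = atan2(p_y, p_x) ≈ -130.01°.

≈ lat 58.2°S, lon 130.0°W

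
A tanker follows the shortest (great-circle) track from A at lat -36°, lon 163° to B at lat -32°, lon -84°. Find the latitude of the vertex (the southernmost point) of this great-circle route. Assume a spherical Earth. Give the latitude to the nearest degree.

The great circle lies in the plane with unit normal n̂ = (p₁ × p₂)/|p₁ × p₂|.
Here n̂_z ≈ +0.632; the vertex latitude is φ_max = arccos|n̂_z| ≈ 50.8°.
Check via Clairaut: cos φ_max = |cos φ₁| · sin C = cos(36.0°)·sin(128.6°) ≈ 0.632, again giving ≈ 50.8°.

≈ -51°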